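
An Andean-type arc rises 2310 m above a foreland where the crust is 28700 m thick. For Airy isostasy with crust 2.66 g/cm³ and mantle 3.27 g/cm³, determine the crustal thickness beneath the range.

Root depth r = h ρ_c / (ρ_m − ρ_c) = 2310 m × 2.66 / 0.61 = 10070 m.
Total thickness = T + h + r = 28700 m + 2310 m + 10070 m = 41100 m.

41100 m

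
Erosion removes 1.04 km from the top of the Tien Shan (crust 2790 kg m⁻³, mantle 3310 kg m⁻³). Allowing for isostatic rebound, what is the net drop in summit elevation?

0.163 km

Rebound u = e ρ_c/ρ_m = 1.04 km × 2790/3310 = 0.8766 km.
Net surface drop = e − u = 1.04 km − 0.8766 km = e (ρ_m − ρ_c)/ρ_m = 0.163 km.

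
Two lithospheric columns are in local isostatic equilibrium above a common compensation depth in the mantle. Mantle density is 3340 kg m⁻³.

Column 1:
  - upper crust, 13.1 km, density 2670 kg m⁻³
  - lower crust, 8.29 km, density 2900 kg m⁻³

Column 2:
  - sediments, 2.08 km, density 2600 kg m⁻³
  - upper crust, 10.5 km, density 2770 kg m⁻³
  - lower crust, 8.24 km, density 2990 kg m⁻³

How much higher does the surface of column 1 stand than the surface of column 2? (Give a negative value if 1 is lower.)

0.604 km

For any compensation level in the mantle, the mantle terms cancel and isostasy reduces to e = (Σt_1 − Σt_2) − (Σ(ρt)_1 − Σ(ρt)_2) / ρ_m.
Σt_1 = 21.39 km; Σt_2 = 20.82 km; Σ(ρt)_1 = 59018; Σ(ρt)_2 = 59130.6 (in km·kg m⁻³).
e = (21.39 − 20.82) − (59018 − 59130.6) / 3340 = 0.604 km.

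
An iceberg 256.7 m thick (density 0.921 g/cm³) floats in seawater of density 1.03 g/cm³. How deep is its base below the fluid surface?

230 m

Draft d = t ρ_obj/ρ_fluid = 256.7 m × 0.921/1.03 = 230 m.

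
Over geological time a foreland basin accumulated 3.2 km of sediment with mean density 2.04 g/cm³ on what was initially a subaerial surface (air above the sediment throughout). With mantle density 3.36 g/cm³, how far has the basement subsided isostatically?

Subaerial load: s = t ρ_sed / ρ_m = 3.2 km × 2.04/3.36 = 1.94 km.

1.94 km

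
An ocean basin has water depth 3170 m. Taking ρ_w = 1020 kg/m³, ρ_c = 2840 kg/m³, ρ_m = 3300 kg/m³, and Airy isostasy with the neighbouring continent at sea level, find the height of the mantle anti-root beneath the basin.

Equating mass per unit area of the two columns: replacing crust with seawater at the top is compensated by replacing crust with mantle at the base: d (ρ_c − ρ_w) = a (ρ_m − ρ_c).
a = d (ρ_c − ρ_w)/(ρ_m − ρ_c) = 3170 m × 1820/460 = 12500 m.

12500 m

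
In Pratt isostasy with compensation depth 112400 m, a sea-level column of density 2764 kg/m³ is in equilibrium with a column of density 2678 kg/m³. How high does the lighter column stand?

ρ_ref D = ρ (D + h) → h = D (ρ_ref − ρ)/ρ.
h = 112400 m × (2764 − 2678)/2678 = 3610 m.

3610 m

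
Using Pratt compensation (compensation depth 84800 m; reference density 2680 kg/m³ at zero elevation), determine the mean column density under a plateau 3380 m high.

Pratt balance: ρ_ref D = ρ (D + h).
ρ = ρ_ref D/(D + h) = 2680 × 84800 m/(84800 m + 3380 m) = 2580 kg/m³.

2580 kg/m³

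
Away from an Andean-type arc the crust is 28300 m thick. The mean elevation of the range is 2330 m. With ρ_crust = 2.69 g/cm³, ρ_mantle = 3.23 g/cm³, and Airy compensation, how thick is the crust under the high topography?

Root depth r = h ρ_c / (ρ_m − ρ_c) = 2330 m × 2.69 / 0.54 = 11610 m.
Total thickness = T + h + r = 28300 m + 2330 m + 11610 m = 42200 m.

42200 m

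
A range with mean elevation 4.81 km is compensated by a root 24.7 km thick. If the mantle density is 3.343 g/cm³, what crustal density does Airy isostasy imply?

ρ_c h = (ρ_m − ρ_c) r → ρ_c (h + r) = ρ_m r → ρ_c = ρ_m r / (h + r).
ρ_c = 3.343 × 24.7 km / (4.81 km + 24.7 km) = 2.8 g/cm³.

2.8 g/cm³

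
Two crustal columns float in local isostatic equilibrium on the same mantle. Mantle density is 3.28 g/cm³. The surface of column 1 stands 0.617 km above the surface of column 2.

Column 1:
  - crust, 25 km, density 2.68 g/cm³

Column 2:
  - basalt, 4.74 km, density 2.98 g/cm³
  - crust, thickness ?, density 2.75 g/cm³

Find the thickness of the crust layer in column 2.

21.8 km

Take the compensation level at the base of the deeper column (depth z_c below the surface of column 1) and equate Σ ρ_i t_i down to z_c; mantle fills any gap and the z_c terms cancel.
Column 1: 25×2.68 + (z_c − 25)×3.28
Column 2: 0.617×0 + 4.74×2.98 + x×2.75 + (z_c − 0.617 − 4.74 − x)×3.28
The z_c×3.28 term appears on both sides and cancels. Collect the known terms of each column as K = Σ(ρt)_known − 3.28 × (depth of known layers): K_1 = 67 − 3.28×25 = −15; K_2 = 14.1252 − 3.28×(0.617 + 4.74) = −3.44576.
Balance: K_1 = K_2 − x×(3.28 − 2.75), so x = (K_2 − K_1)/(3.28 − 2.75) = 11.5542/0.53 = 21.8 km.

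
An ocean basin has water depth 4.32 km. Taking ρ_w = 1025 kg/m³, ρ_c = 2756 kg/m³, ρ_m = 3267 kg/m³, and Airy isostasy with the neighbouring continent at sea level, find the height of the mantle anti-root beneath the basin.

14.6 km

For local isostatic compensation: replacing crust with seawater at the top is compensated by replacing crust with mantle at the base: d (ρ_c − ρ_w) = a (ρ_m − ρ_c).
a = d (ρ_c − ρ_w)/(ρ_m − ρ_c) = 4.32 km × 1731/511 = 14.6 km.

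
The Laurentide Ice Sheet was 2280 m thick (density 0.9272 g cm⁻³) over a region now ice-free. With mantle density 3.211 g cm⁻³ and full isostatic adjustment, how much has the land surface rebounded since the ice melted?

658 m

Removing the load lets mantle flow back in; uplift u satisfies ρ_ice t = ρ_m u.
u = t ρ_ice/ρ_m = 2280 m × 0.9272/3.211 = 658 m.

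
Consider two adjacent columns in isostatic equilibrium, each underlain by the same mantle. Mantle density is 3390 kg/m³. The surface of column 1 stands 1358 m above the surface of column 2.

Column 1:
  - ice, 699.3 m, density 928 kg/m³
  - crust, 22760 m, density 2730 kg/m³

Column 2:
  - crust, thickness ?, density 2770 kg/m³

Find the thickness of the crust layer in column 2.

Take the compensation level at the base of the deeper column (depth z_c below the surface of column 1) and equate Σ ρ_i t_i down to z_c; mantle fills any gap and the z_c terms cancel.
Column 1: 699.3×928 + 22760×2730 + (z_c − 23459.3)×3390
Column 2: 1358×0 + x×2770 + (z_c − 1358 − 0 − x)×3390
The z_c×3390 term appears on both sides and cancels. Collect the known terms of each column as K = Σ(ρt)_known − 3390 × (depth of known layers): K_1 = 62783750.4 − 3390×23459.3 = −16743276.6; K_2 = 0 − 3390×(1358 + 0) = −4603620.
Balance: K_1 = K_2 − x×(3390 − 2770), so x = (K_2 − K_1)/(3390 − 2770) = 12139700/620 = 19600 m.

19600 m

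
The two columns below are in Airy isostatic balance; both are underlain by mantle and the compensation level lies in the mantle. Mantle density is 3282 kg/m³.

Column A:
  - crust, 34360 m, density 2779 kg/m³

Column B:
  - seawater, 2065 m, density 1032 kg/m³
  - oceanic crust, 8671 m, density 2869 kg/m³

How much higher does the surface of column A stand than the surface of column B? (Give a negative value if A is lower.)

For any compensation level in the mantle, the mantle terms cancel and isostasy reduces to e = (Σt_A − Σt_B) − (Σ(ρt)_A − Σ(ρt)_B) / ρ_m.
Σt_A = 34360 m; Σt_B = 10736 m; Σ(ρt)_A = 95486440; Σ(ρt)_B = 27008179 (in m·kg/m³).
e = (34360 − 10736) − (95486440 − 27008179) / 3282 = 2760 m.

2760 m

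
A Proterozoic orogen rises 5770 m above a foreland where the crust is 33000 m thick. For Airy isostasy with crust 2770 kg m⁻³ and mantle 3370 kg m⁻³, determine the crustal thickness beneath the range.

65400 m

Root depth r = h ρ_c / (ρ_m − ρ_c) = 5770 m × 2770 / 600 = 26640 m.
Total thickness = T + h + r = 33000 m + 5770 m + 26640 m = 65400 m.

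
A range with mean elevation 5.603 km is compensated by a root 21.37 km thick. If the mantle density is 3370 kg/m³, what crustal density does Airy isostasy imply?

2670 kg/m³

ρ_c h = (ρ_m − ρ_c) r → ρ_c (h + r) = ρ_m r → ρ_c = ρ_m r / (h + r).
ρ_c = 3370 × 21.37 km / (5.603 km + 21.37 km) = 2670 kg/m³.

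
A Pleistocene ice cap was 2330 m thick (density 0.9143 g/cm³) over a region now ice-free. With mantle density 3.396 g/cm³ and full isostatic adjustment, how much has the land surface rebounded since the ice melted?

627 m

Removing the load lets mantle flow back in; uplift u satisfies ρ_ice t = ρ_m u.
u = t ρ_ice/ρ_m = 2330 m × 0.9143/3.396 = 627 m.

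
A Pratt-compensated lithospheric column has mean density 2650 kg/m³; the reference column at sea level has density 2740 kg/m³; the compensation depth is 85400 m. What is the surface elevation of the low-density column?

ρ_ref D = ρ (D + h) → h = D (ρ_ref − ρ)/ρ.
h = 85400 m × (2740 − 2650)/2650 = 2900 m.

2900 m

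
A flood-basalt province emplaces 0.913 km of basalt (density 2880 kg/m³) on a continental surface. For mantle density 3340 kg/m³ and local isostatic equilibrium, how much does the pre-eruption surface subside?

Subaerial loading: s = t ρ_load / ρ_m.
s = 0.913 km × 2880/3340 = 0.787 km.

0.787 km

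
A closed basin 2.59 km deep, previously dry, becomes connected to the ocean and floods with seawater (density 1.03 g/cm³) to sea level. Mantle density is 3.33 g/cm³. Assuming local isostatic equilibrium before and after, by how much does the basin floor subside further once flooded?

1.16 km

After flooding the water column is d + s deep. Its weight must equal the weight of mantle displaced by the extra subsidence s: (d + s) ρ_w = s ρ_m.
s = d ρ_w / (ρ_m − ρ_w) = 2.59 km × 1.03/(3.33 − 1.03) = 1.16 km.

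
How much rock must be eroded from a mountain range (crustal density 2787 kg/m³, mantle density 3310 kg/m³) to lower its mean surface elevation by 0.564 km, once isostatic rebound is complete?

Net drop Δ = e − u = e − e ρ_c/ρ_m = e (ρ_m − ρ_c)/ρ_m.
e = Δ ρ_m/(ρ_m − ρ_c) = 0.564 km × 3310/523 = 3.57 km.

3.57 km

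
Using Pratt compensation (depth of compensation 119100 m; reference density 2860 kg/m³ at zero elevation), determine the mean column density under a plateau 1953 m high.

2810 kg/m³

Pratt balance: ρ_ref D = ρ (D + h).
ρ = ρ_ref D/(D + h) = 2860 × 119100 m/(119100 m + 1953 m) = 2810 kg/m³.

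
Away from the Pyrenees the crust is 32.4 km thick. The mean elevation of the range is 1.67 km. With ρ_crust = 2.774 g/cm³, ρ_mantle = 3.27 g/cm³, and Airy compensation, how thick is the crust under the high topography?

43.4 km

Root depth r = h ρ_c / (ρ_m − ρ_c) = 1.67 km × 2.774 / 0.496 = 9.34 km.
Total thickness = T + h + r = 32.4 km + 1.67 km + 9.34 km = 43.4 km.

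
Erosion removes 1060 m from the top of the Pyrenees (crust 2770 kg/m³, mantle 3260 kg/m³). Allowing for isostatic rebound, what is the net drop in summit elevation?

Rebound u = e ρ_c/ρ_m = 1060 m × 2770/3260 = 900.7 m.
Net surface drop = e − u = 1060 m − 900.7 m = e (ρ_m − ρ_c)/ρ_m = 159 m.

159 m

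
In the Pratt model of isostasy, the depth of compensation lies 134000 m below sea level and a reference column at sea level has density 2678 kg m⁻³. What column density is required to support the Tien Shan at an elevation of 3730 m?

Pratt balance: ρ_ref D = ρ (D + h).
ρ = ρ_ref D/(D + h) = 2678 × 134000 m/(134000 m + 3730 m) = 2610 kg m⁻³.

2610 kg m⁻³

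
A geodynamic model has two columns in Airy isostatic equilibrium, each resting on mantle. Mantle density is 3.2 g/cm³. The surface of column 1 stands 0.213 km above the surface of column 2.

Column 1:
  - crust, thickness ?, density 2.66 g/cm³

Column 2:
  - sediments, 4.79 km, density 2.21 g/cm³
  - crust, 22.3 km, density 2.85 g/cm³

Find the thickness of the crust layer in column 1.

24.5 km

Take the compensation level at the base of the deeper column (depth z_c below the surface of column 1) and equate Σ ρ_i t_i down to z_c; mantle fills any gap and the z_c terms cancel.
Column 1: x×2.66 + (z_c − 0 − x)×3.2
Column 2: 0.213×0 + 4.79×2.21 + 22.3×2.85 + (z_c − 0.213 − 27.09)×3.2
The z_c×3.2 term appears on both sides and cancels. Collect the known terms of each column as K = Σ(ρt)_known − 3.2 × (depth of known layers): K_1 = 0 − 3.2×0 = 0; K_2 = 74.1409 − 3.2×(0.213 + 27.09) = −13.2287.
Balance: K_1 − x×(3.2 − 2.66) = K_2, so x = (K_1 − K_2)/(3.2 − 2.66) = 13.2287/0.54 = 24.5 km.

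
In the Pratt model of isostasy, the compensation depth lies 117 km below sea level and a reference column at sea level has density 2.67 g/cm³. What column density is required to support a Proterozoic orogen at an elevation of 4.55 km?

Pratt balance: ρ_ref D = ρ (D + h).
ρ = ρ_ref D/(D + h) = 2.67 × 117 km/(117 km + 4.55 km) = 2.57 g/cm³.

2.57 g/cm³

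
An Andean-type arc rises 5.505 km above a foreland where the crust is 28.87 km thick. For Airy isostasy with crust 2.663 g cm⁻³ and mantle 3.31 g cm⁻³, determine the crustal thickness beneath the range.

57 km

Root depth r = h ρ_c / (ρ_m − ρ_c) = 5.505 km × 2.663 / 0.647 = 22.66 km.
Total thickness = T + h + r = 28.87 km + 5.505 km + 22.66 km = 57 km.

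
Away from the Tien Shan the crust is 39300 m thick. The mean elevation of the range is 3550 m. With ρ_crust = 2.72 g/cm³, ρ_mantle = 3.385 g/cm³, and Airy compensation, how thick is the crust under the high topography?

57400 m

Root depth r = h ρ_c / (ρ_m − ρ_c) = 3550 m × 2.72 / 0.665 = 14520 m.
Total thickness = T + h + r = 39300 m + 3550 m + 14520 m = 57400 m.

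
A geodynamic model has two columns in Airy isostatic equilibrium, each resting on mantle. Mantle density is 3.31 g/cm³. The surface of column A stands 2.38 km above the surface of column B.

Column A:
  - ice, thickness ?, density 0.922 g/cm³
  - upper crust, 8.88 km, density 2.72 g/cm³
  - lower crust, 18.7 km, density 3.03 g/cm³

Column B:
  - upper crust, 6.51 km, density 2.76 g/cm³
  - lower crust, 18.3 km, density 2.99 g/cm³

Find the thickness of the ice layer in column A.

2.86 km

Take the compensation level at the base of the deeper column (depth z_c below the surface of column A) and equate Σ ρ_i t_i down to z_c; mantle fills any gap and the z_c terms cancel.
Column A: x×0.922 + 8.88×2.72 + 18.7×3.03 + (z_c − 27.58 − x)×3.31
Column B: 2.38×0 + 6.51×2.76 + 18.3×2.99 + (z_c − 2.38 − 24.81)×3.31
The z_c×3.31 term appears on both sides and cancels. Collect the known terms of each column as K = Σ(ρt)_known − 3.31 × (depth of known layers): K_A = 80.8146 − 3.31×27.58 = −10.4752; K_B = 72.6846 − 3.31×(2.38 + 24.81) = −17.3143.
Balance: K_A − x×(3.31 − 0.922) = K_B, so x = (K_A − K_B)/(3.31 − 0.922) = 6.8391/2.388 = 2.86 km.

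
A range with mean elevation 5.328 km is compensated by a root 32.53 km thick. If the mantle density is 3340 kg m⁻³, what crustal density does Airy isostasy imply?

ρ_c h = (ρ_m − ρ_c) r → ρ_c (h + r) = ρ_m r → ρ_c = ρ_m r / (h + r).
ρ_c = 3340 × 32.53 km / (5.328 km + 32.53 km) = 2870 kg m⁻³.

2870 kg m⁻³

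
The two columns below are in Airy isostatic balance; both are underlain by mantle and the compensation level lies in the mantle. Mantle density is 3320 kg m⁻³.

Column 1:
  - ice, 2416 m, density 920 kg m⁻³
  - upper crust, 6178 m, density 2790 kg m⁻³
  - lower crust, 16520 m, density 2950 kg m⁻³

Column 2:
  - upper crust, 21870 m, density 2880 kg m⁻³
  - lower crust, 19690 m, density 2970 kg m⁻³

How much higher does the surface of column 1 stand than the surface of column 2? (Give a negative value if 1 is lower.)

For any compensation level in the mantle, the mantle terms cancel and isostasy reduces to e = (Σt_1 − Σt_2) − (Σ(ρt)_1 − Σ(ρt)_2) / ρ_m.
Σt_1 = 25114 m; Σt_2 = 41560 m; Σ(ρt)_1 = 68193340; Σ(ρt)_2 = 121464900 (in m·kg m⁻³).
e = (25114 − 41560) − (68193340 − 121464900) / 3320 = −400 m.

−400 m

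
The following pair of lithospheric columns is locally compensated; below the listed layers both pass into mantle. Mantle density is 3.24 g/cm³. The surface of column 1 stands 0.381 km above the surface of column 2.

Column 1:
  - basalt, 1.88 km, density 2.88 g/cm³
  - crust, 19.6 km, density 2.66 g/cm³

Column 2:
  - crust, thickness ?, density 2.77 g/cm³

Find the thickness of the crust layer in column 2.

23 km

Take the compensation level at the base of the deeper column (depth z_c below the surface of column 1) and equate Σ ρ_i t_i down to z_c; mantle fills any gap and the z_c terms cancel.
Column 1: 1.88×2.88 + 19.6×2.66 + (z_c − 21.48)×3.24
Column 2: 0.381×0 + x×2.77 + (z_c − 0.381 − 0 − x)×3.24
The z_c×3.24 term appears on both sides and cancels. Collect the known terms of each column as K = Σ(ρt)_known − 3.24 × (depth of known layers): K_1 = 57.5504 − 3.24×21.48 = −12.0448; K_2 = 0 − 3.24×(0.381 + 0) = −1.23444.
Balance: K_1 = K_2 − x×(3.24 − 2.77), so x = (K_2 − K_1)/(3.24 − 2.77) = 10.8104/0.47 = 23 km.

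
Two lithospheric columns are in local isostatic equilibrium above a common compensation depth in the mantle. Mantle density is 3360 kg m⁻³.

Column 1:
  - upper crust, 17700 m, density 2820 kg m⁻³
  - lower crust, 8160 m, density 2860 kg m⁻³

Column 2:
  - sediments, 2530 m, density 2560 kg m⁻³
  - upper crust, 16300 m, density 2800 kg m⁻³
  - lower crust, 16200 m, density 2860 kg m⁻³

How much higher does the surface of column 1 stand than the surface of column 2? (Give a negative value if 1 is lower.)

−1670 m

For any compensation level in the mantle, the mantle terms cancel and isostasy reduces to e = (Σt_1 − Σt_2) − (Σ(ρt)_1 − Σ(ρt)_2) / ρ_m.
Σt_1 = 25860 m; Σt_2 = 35030 m; Σ(ρt)_1 = 73251600; Σ(ρt)_2 = 98448800 (in m·kg m⁻³).
e = (25860 − 35030) − (73251600 − 98448800) / 3360 = −1670 m.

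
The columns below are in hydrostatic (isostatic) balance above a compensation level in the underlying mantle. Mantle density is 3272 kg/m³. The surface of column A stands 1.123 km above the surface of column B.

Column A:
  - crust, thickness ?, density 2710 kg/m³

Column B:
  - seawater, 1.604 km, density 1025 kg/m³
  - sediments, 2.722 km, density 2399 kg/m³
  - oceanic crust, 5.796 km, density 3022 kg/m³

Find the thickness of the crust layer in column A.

Take the compensation level at the base of the deeper column (depth z_c below the surface of column A) and equate Σ ρ_i t_i down to z_c; mantle fills any gap and the z_c terms cancel.
Column A: x×2710 + (z_c − 0 − x)×3272
Column B: 1.123×0 + 1.604×1025 + 2.722×2399 + 5.796×3022 + (z_c − 1.123 − 10.122)×3272
The z_c×3272 term appears on both sides and cancels. Collect the known terms of each column as K = Σ(ρt)_known − 3272 × (depth of known layers): K_A = 0 − 3272×0 = 0; K_B = 25689.69 − 3272×(1.123 + 10.122) = −11103.95.
Balance: K_A − x×(3272 − 2710) = K_B, so x = (K_A − K_B)/(3272 − 2710) = 11104/562 = 19.8 km.

19.8 km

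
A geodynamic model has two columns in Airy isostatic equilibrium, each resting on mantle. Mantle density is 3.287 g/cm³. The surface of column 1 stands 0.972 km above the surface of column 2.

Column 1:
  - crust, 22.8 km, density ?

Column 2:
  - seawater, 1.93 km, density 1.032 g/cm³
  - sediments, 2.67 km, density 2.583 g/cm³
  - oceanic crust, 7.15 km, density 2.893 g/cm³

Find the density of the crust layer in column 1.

2.75 g/cm³

Take the compensation level at the base of the deeper column (depth z_c below the surface of column 1) and equate Σ ρ_i t_i down to z_c; mantle fills any gap and the z_c terms cancel.
Column 1: 22.8×ρ + (z_c − 22.8)×3.287
Column 2: 0.972×0 + 1.93×1.032 + 2.67×2.583 + 7.15×2.893 + (z_c − 0.972 − 11.75)×3.287
The z_c×3.287 term appears on both sides and cancels. Collect the known terms of each column as K = Σ(ρt)_known − 3.287 × (depth of known layers): K_1 = 0 − 3.287×22.8 = −74.9436; K_2 = 29.57332 − 3.287×(0.972 + 11.75) = −12.243894.
Balance: K_1 + 22.8×ρ = K_2, so ρ = (K_2 − K_1)/22.8 = 62.6997/22.8 = 2.75 g/cm³.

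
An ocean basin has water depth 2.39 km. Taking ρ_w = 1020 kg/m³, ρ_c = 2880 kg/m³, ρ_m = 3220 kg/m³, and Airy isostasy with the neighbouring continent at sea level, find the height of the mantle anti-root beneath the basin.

13.1 km

In Airy isostatic equilibrium: replacing crust with seawater at the top is compensated by replacing crust with mantle at the base: d (ρ_c − ρ_w) = a (ρ_m − ρ_c).
a = d (ρ_c − ρ_w)/(ρ_m − ρ_c) = 2.39 km × 1860/340 = 13.1 km.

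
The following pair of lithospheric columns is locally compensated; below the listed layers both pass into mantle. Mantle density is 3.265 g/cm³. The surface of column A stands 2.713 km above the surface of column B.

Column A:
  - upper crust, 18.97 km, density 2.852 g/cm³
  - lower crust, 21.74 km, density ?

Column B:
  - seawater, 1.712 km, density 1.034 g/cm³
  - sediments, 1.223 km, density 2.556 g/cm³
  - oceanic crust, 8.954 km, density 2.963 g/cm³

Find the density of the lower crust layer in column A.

2.88 g/cm³

Take the compensation level at the base of the deeper column (depth z_c below the surface of column A) and equate Σ ρ_i t_i down to z_c; mantle fills any gap and the z_c terms cancel.
Column A: 18.97×2.852 + 21.74×ρ + (z_c − 40.71)×3.265
Column B: 2.713×0 + 1.712×1.034 + 1.223×2.556 + 8.954×2.963 + (z_c − 2.713 − 11.889)×3.265
The z_c×3.265 term appears on both sides and cancels. Collect the known terms of each column as K = Σ(ρt)_known − 3.265 × (depth of known layers): K_A = 54.10244 − 3.265×40.71 = −78.81571; K_B = 31.426898 − 3.265×(2.713 + 11.889) = −16.248632.
Balance: K_A + 21.74×ρ = K_B, so ρ = (K_B − K_A)/21.74 = 62.5671/21.74 = 2.88 g/cm³.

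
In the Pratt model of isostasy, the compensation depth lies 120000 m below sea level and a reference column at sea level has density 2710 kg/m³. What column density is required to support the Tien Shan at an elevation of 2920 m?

2650 kg/m³

Pratt balance: ρ_ref D = ρ (D + h).
ρ = ρ_ref D/(D + h) = 2710 × 120000 m/(120000 m + 2920 m) = 2650 kg/m³.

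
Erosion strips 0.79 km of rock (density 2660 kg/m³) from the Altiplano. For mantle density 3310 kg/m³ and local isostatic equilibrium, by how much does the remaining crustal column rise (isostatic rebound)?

Unloading: uplift u = e ρ_c/ρ_m = 0.79 km × 2660/3310 = 0.635 km.

0.635 km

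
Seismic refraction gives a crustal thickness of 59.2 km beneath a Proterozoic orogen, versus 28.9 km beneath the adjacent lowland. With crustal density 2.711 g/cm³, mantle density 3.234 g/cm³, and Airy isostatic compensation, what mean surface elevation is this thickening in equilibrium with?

4.9 km

Excess crust Δ = 59.2 km − 28.9 km = 30.3 km, split between elevation h and root r with h + r = Δ.
Airy balance ρ_c h = (ρ_m − ρ_c) r gives r = h ρ_c/(ρ_m − ρ_c), so h (1 + ρ_c/(ρ_m − ρ_c)) = Δ, i.e. h = Δ (ρ_m − ρ_c)/ρ_m.
h = 30.3 km × 0.523/3.234 = 4.9 km.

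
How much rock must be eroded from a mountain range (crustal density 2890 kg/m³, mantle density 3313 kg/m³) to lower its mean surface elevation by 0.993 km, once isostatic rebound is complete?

7.78 km

Net drop Δ = e − u = e − e ρ_c/ρ_m = e (ρ_m − ρ_c)/ρ_m.
e = Δ ρ_m/(ρ_m − ρ_c) = 0.993 km × 3313/423 = 7.78 km.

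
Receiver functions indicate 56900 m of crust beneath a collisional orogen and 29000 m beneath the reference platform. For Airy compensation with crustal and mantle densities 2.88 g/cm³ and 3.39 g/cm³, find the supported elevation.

4200 m

Excess crust Δ = 56900 m − 29000 m = 27900 m, split between elevation h and root r with h + r = Δ.
Airy balance ρ_c h = (ρ_m − ρ_c) r gives r = h ρ_c/(ρ_m − ρ_c), so h (1 + ρ_c/(ρ_m − ρ_c)) = Δ, i.e. h = Δ (ρ_m − ρ_c)/ρ_m.
h = 27900 m × 0.51/3.39 = 4200 m.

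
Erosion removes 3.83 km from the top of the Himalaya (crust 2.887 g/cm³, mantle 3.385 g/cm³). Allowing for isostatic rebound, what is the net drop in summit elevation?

Rebound u = e ρ_c/ρ_m = 3.83 km × 2.887/3.385 = 3.267 km.
Net surface drop = e − u = 3.83 km − 3.267 km = e (ρ_m − ρ_c)/ρ_m = 0.563 km.

0.563 km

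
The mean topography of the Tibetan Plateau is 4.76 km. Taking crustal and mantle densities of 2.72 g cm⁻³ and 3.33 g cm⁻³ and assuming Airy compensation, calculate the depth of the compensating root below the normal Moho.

21.2 km

Equating mass per unit area of the two columns: the weight of the topography is balanced by the buoyancy of the root, ρ_c h = (ρ_m − ρ_c) r.
r = h · ρ_c / (ρ_m − ρ_c) = 4.76 km × 2.72 / (3.33 − 2.72) = 21.2 km.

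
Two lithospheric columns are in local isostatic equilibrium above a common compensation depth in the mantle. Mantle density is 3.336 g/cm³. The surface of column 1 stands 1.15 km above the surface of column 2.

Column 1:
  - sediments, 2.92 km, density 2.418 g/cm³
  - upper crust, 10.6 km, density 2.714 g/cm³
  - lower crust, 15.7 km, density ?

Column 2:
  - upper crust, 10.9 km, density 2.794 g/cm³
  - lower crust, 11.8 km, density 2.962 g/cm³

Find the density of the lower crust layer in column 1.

3.02 g/cm³

Take the compensation level at the base of the deeper column (depth z_c below the surface of column 1) and equate Σ ρ_i t_i down to z_c; mantle fills any gap and the z_c terms cancel.
Column 1: 2.92×2.418 + 10.6×2.714 + 15.7×ρ + (z_c − 29.22)×3.336
Column 2: 1.15×0 + 10.9×2.794 + 11.8×2.962 + (z_c − 1.15 − 22.7)×3.336
The z_c×3.336 term appears on both sides and cancels. Collect the known terms of each column as K = Σ(ρt)_known − 3.336 × (depth of known layers): K_1 = 35.82896 − 3.336×29.22 = −61.64896; K_2 = 65.4062 − 3.336×(1.15 + 22.7) = −14.1574.
Balance: K_1 + 15.7×ρ = K_2, so ρ = (K_2 − K_1)/15.7 = 47.4916/15.7 = 3.02 g/cm³.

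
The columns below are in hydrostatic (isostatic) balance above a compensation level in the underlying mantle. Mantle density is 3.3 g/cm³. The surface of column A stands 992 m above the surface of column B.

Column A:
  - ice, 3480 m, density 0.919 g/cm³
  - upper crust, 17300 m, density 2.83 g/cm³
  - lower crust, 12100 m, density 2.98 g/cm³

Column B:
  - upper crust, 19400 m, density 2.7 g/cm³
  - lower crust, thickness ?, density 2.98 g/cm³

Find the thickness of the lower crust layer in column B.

16800 m

Take the compensation level at the base of the deeper column (depth z_c below the surface of column A) and equate Σ ρ_i t_i down to z_c; mantle fills any gap and the z_c terms cancel.
Column A: 3480×0.919 + 17300×2.83 + 12100×2.98 + (z_c − 32880)×3.3
Column B: 992×0 + 19400×2.7 + x×2.98 + (z_c − 992 − 19400 − x)×3.3
The z_c×3.3 term appears on both sides and cancels. Collect the known terms of each column as K = Σ(ρt)_known − 3.3 × (depth of known layers): K_A = 88215.12 − 3.3×32880 = −20288.88; K_B = 52380 − 3.3×(992 + 19400) = −14913.6.
Balance: K_A = K_B − x×(3.3 − 2.98), so x = (K_B − K_A)/(3.3 − 2.98) = 5375.28/0.32 = 16800 m.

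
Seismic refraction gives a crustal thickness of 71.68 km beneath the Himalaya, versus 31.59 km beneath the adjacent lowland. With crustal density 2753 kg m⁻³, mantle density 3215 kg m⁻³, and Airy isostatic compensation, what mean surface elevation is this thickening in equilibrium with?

5.76 km

Excess crust Δ = 71.68 km − 31.59 km = 40.09 km, split between elevation h and root r with h + r = Δ.
Airy balance ρ_c h = (ρ_m − ρ_c) r gives r = h ρ_c/(ρ_m − ρ_c), so h (1 + ρ_c/(ρ_m − ρ_c)) = Δ, i.e. h = Δ (ρ_m − ρ_c)/ρ_m.
h = 40.09 km × 462/3215 = 5.76 km.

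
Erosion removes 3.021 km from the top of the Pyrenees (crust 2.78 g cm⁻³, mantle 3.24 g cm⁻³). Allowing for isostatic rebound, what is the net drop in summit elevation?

Rebound u = e ρ_c/ρ_m = 3.021 km × 2.78/3.24 = 2.592 km.
Net surface drop = e − u = 3.021 km − 2.592 km = e (ρ_m − ρ_c)/ρ_m = 0.429 km.

0.429 km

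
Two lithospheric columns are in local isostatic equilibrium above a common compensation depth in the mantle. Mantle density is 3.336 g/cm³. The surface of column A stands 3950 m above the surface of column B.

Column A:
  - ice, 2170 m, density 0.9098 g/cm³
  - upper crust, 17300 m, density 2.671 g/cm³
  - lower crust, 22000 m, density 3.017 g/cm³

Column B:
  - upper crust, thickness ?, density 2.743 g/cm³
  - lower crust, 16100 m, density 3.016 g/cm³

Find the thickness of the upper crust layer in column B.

Take the compensation level at the base of the deeper column (depth z_c below the surface of column A) and equate Σ ρ_i t_i down to z_c; mantle fills any gap and the z_c terms cancel.
Column A: 2170×0.9098 + 17300×2.671 + 22000×3.017 + (z_c − 41470)×3.336
Column B: 3950×0 + x×2.743 + 16100×3.016 + (z_c − 3950 − 16100 − x)×3.336
The z_c×3.336 term appears on both sides and cancels. Collect the known terms of each column as K = Σ(ρt)_known − 3.336 × (depth of known layers): K_A = 114556.566 − 3.336×41470 = −23787.354; K_B = 48557.6 − 3.336×(3950 + 16100) = −18329.2.
Balance: K_A = K_B − x×(3.336 − 2.743), so x = (K_B − K_A)/(3.336 − 2.743) = 5458.15/0.593 = 9200 m.

9200 m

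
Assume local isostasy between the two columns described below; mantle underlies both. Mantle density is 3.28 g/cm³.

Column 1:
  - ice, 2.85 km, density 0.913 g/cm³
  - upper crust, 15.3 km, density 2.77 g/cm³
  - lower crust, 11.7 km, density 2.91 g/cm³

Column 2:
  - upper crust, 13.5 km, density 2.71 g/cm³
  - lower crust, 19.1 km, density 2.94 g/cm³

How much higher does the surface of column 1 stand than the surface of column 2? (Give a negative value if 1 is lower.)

1.43 km

For any compensation level in the mantle, the mantle terms cancel and isostasy reduces to e = (Σt_1 − Σt_2) − (Σ(ρt)_1 − Σ(ρt)_2) / ρ_m.
Σt_1 = 29.85 km; Σt_2 = 32.6 km; Σ(ρt)_1 = 79.03005; Σ(ρt)_2 = 92.739 (in km·g/cm³).
e = (29.85 − 32.6) − (79.03005 − 92.739) / 3.28 = 1.43 km.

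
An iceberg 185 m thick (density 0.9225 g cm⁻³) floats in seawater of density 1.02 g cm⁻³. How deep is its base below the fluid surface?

Draft d = t ρ_obj/ρ_fluid = 185 m × 0.9225/1.02 = 167 m.

167 m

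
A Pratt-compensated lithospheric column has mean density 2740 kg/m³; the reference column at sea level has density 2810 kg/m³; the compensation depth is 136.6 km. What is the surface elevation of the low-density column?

3.49 km

ρ_ref D = ρ (D + h) → h = D (ρ_ref − ρ)/ρ.
h = 136.6 km × (2810 − 2740)/2740 = 3.49 km.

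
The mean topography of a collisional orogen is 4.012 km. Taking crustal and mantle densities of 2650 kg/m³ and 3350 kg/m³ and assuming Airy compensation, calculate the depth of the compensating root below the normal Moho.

15.2 km

For local isostatic compensation: the weight of the topography is balanced by the buoyancy of the root, ρ_c h = (ρ_m − ρ_c) r.
r = h · ρ_c / (ρ_m − ρ_c) = 4.012 km × 2650 / (3350 − 2650) = 15.2 km.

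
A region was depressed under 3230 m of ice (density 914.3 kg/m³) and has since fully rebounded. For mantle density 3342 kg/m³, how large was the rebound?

884 m

Removing the load lets mantle flow back in; uplift u satisfies ρ_ice t = ρ_m u.
u = t ρ_ice/ρ_m = 3230 m × 914.3/3342 = 884 m.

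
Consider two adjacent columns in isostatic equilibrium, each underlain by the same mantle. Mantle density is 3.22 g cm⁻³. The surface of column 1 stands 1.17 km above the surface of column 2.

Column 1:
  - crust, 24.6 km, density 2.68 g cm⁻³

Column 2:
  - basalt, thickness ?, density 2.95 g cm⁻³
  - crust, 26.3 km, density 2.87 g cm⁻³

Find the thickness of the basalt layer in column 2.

Take the compensation level at the base of the deeper column (depth z_c below the surface of column 1) and equate Σ ρ_i t_i down to z_c; mantle fills any gap and the z_c terms cancel.
Column 1: 24.6×2.68 + (z_c − 24.6)×3.22
Column 2: 1.17×0 + x×2.95 + 26.3×2.87 + (z_c − 1.17 − 26.3 − x)×3.22
The z_c×3.22 term appears on both sides and cancels. Collect the known terms of each column as K = Σ(ρt)_known − 3.22 × (depth of known layers): K_1 = 65.928 − 3.22×24.6 = −13.284; K_2 = 75.481 − 3.22×(1.17 + 26.3) = −12.9724.
Balance: K_1 = K_2 − x×(3.22 − 2.95), so x = (K_2 − K_1)/(3.22 − 2.95) = 0.3116/0.27 = 1.15 km.

1.15 km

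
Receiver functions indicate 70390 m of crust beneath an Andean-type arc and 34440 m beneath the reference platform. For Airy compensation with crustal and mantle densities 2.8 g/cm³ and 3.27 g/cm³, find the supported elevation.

Excess crust Δ = 70390 m − 34440 m = 35950 m, split between elevation h and root r with h + r = Δ.
Airy balance ρ_c h = (ρ_m − ρ_c) r gives r = h ρ_c/(ρ_m − ρ_c), so h (1 + ρ_c/(ρ_m − ρ_c)) = Δ, i.e. h = Δ (ρ_m − ρ_c)/ρ_m.
h = 35950 m × 0.47/3.27 = 5170 m.

5170 m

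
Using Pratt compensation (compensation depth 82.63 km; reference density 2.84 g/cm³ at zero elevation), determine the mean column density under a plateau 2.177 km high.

2.77 g/cm³

Pratt balance: ρ_ref D = ρ (D + h).
ρ = ρ_ref D/(D + h) = 2.84 × 82.63 km/(82.63 km + 2.177 km) = 2.77 g/cm³.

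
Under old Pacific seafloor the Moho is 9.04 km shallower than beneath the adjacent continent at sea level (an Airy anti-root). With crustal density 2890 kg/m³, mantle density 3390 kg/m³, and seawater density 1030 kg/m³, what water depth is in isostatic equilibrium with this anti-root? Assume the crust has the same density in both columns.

Replacing a thickness d of crust by seawater at the top must be balanced by replacing crust with mantle at the base: d (ρ_c − ρ_w) = a (ρ_m − ρ_c).
d = a (ρ_m − ρ_c)/(ρ_c − ρ_w) = 9.04 km × 500/1860 = 2.43 km.

2.43 km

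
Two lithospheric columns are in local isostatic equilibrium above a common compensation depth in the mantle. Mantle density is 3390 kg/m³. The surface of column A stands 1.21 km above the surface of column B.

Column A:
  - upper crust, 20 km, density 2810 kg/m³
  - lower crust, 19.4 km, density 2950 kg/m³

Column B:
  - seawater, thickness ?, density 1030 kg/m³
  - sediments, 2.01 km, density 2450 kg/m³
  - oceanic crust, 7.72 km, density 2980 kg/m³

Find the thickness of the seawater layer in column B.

Take the compensation level at the base of the deeper column (depth z_c below the surface of column A) and equate Σ ρ_i t_i down to z_c; mantle fills any gap and the z_c terms cancel.
Column A: 20×2810 + 19.4×2950 + (z_c − 39.4)×3390
Column B: 1.21×0 + x×1030 + 2.01×2450 + 7.72×2980 + (z_c − 1.21 − 9.73 − x)×3390
The z_c×3390 term appears on both sides and cancels. Collect the known terms of each column as K = Σ(ρt)_known − 3390 × (depth of known layers): K_A = 113430 − 3390×39.4 = −20136; K_B = 27930.1 − 3390×(1.21 + 9.73) = −9156.5.
Balance: K_A = K_B − x×(3390 − 1030), so x = (K_B − K_A)/(3390 − 1030) = 10979.5/2360 = 4.65 km.

4.65 km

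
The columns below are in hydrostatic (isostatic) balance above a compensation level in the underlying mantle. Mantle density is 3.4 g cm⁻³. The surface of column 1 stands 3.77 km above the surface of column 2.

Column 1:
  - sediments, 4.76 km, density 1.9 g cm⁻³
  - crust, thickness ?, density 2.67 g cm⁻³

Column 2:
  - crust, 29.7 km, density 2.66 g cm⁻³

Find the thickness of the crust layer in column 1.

Take the compensation level at the base of the deeper column (depth z_c below the surface of column 1) and equate Σ ρ_i t_i down to z_c; mantle fills any gap and the z_c terms cancel.
Column 1: 4.76×1.9 + x×2.67 + (z_c − 4.76 − x)×3.4
Column 2: 3.77×0 + 29.7×2.66 + (z_c − 3.77 − 29.7)×3.4
The z_c×3.4 term appears on both sides and cancels. Collect the known terms of each column as K = Σ(ρt)_known − 3.4 × (depth of known layers): K_1 = 9.044 − 3.4×4.76 = −7.14; K_2 = 79.002 − 3.4×(3.77 + 29.7) = −34.796.
Balance: K_1 − x×(3.4 − 2.67) = K_2, so x = (K_1 − K_2)/(3.4 − 2.67) = 27.656/0.73 = 37.9 km.

37.9 km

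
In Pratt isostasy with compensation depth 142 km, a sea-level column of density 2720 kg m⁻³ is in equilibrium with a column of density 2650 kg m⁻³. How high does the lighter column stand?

3.75 km

ρ_ref D = ρ (D + h) → h = D (ρ_ref − ρ)/ρ.
h = 142 km × (2720 − 2650)/2650 = 3.75 km.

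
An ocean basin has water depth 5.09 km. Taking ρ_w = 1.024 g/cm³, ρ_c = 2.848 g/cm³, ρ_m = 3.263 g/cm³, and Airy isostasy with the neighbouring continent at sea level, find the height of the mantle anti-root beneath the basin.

22.4 km

Isostatic balance requires: replacing crust with seawater at the top is compensated by replacing crust with mantle at the base: d (ρ_c − ρ_w) = a (ρ_m − ρ_c).
a = d (ρ_c − ρ_w)/(ρ_m − ρ_c) = 5.09 km × 1.824/0.415 = 22.4 km.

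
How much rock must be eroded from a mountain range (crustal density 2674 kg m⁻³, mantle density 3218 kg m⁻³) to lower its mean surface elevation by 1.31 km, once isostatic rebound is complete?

Net drop Δ = e − u = e − e ρ_c/ρ_m = e (ρ_m − ρ_c)/ρ_m.
e = Δ ρ_m/(ρ_m − ρ_c) = 1.31 km × 3218/544 = 7.75 km.

7.75 km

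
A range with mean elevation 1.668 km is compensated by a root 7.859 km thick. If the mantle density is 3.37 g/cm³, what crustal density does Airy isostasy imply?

2.78 g/cm³

ρ_c h = (ρ_m − ρ_c) r → ρ_c (h + r) = ρ_m r → ρ_c = ρ_m r / (h + r).
ρ_c = 3.37 × 7.859 km / (1.668 km + 7.859 km) = 2.78 g/cm³.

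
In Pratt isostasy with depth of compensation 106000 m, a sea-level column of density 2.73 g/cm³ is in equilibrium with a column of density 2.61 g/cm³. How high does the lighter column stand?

ρ_ref D = ρ (D + h) → h = D (ρ_ref − ρ)/ρ.
h = 106000 m × (2.73 − 2.61)/2.61 = 4870 m.

4870 m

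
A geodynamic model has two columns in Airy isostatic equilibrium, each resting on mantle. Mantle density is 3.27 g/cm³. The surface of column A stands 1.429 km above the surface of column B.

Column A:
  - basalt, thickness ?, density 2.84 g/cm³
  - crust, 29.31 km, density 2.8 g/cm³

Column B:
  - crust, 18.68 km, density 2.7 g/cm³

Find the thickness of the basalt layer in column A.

Take the compensation level at the base of the deeper column (depth z_c below the surface of column A) and equate Σ ρ_i t_i down to z_c; mantle fills any gap and the z_c terms cancel.
Column A: x×2.84 + 29.31×2.8 + (z_c − 29.31 − x)×3.27
Column B: 1.429×0 + 18.68×2.7 + (z_c − 1.429 − 18.68)×3.27
The z_c×3.27 term appears on both sides and cancels. Collect the known terms of each column as K = Σ(ρt)_known − 3.27 × (depth of known layers): K_A = 82.068 − 3.27×29.31 = −13.7757; K_B = 50.436 − 3.27×(1.429 + 18.68) = −15.32043.
Balance: K_A − x×(3.27 − 2.84) = K_B, so x = (K_A − K_B)/(3.27 − 2.84) = 1.54473/0.43 = 3.59 km.

3.59 km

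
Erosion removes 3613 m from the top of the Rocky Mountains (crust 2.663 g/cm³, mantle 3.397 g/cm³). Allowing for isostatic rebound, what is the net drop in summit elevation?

Rebound u = e ρ_c/ρ_m = 3613 m × 2.663/3.397 = 2832 m.
Net surface drop = e − u = 3613 m − 2832 m = e (ρ_m − ρ_c)/ρ_m = 781 m.

781 m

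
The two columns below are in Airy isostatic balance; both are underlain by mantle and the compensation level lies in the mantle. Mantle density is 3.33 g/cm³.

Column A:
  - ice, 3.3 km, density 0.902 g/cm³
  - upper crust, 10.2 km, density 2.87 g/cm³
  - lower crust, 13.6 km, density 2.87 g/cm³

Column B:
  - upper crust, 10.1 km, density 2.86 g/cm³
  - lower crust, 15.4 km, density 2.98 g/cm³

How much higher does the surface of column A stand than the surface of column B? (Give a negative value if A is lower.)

For any compensation level in the mantle, the mantle terms cancel and isostasy reduces to e = (Σt_A − Σt_B) − (Σ(ρt)_A − Σ(ρt)_B) / ρ_m.
Σt_A = 27.1 km; Σt_B = 25.5 km; Σ(ρt)_A = 71.2826; Σ(ρt)_B = 74.778 (in km·g/cm³).
e = (27.1 − 25.5) − (71.2826 − 74.778) / 3.33 = 2.65 km.

2.65 km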